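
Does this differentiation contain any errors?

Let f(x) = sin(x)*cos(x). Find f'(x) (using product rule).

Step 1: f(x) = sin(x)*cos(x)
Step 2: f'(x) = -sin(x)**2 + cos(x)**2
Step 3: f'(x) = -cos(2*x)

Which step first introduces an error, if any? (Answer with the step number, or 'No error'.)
Step 3

Step 3 is incorrect due to a sign flip.
The step shows: -cos(2*x)
The correct value should be: cos(2*x)

Explanation: The sign of the whole expression was flipped: the term cos(2*x) was incorrectly written as -cos(2*x)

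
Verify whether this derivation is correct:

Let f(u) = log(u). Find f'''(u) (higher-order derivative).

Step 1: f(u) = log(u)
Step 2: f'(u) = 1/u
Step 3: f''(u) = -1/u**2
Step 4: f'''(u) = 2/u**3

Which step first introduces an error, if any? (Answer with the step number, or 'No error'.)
No error

All steps in this derivation are correct.
The final answer f'''(u) = 2/u**3 is valid.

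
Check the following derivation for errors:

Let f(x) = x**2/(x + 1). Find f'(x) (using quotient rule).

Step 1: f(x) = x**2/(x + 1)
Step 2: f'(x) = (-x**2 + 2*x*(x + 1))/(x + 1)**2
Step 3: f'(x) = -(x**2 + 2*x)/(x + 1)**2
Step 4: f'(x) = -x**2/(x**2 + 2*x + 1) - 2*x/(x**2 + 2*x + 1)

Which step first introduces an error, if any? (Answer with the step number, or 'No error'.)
Step 3

Step 3 is incorrect due to a sign flip.
The step shows: -(x**2 + 2*x)/(x + 1)**2
The correct value should be: (x**2 + 2*x)/(x + 1)**2

Explanation: The sign of the whole expression was flipped: the term (x**2 + 2*x)/(x + 1)**2 was incorrectly written as -(x**2 + 2*x)/(x + 1)**2
The later steps are derived from this incorrect expression, so the error originates in Step 3.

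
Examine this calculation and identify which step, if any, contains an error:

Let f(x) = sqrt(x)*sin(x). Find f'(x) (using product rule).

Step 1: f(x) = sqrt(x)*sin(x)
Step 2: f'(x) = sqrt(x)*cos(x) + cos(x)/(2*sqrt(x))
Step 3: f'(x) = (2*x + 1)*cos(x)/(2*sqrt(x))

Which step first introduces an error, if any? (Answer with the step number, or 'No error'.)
Step 2

Step 2 is incorrect due to a wrong trig function.
The step shows: sqrt(x)*cos(x) + cos(x)/(2*sqrt(x))
The correct value should be: sqrt(x)*cos(x) + sin(x)/(2*sqrt(x))

Explanation: sin(x) was incorrectly written as cos(x): the term sin(x)/(2*sqrt(x)) was incorrectly written as cos(x)/(2*sqrt(x))
The later steps are derived from this incorrect expression, so the error originates in Step 2.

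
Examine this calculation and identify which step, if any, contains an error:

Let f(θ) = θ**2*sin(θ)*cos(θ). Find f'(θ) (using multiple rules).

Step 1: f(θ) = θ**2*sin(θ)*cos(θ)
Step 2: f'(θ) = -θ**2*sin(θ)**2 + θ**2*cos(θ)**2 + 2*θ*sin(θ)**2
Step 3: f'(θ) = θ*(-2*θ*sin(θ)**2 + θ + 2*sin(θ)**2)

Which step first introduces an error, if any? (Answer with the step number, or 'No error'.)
Step 2

Step 2 is incorrect due to a wrong trig function.
The step shows: -θ**2*sin(θ)**2 + θ**2*cos(θ)**2 + 2*θ*sin(θ)**2
The correct value should be: -θ**2*sin(θ)**2 + θ**2*cos(θ)**2 + 2*θ*sin(θ)*cos(θ)

Explanation: cos(θ) was incorrectly written as sin(θ): the term 2*θ*sin(θ)*cos(θ) was incorrectly written as 2*θ*sin(θ)**2
The later steps are derived from this incorrect expression, so the error originates in Step 2.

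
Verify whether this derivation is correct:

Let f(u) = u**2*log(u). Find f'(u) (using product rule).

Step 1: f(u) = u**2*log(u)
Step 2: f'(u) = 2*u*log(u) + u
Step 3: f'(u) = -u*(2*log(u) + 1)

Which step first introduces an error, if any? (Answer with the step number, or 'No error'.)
Step 3

Step 3 is incorrect due to a sign flip.
The step shows: -u*(2*log(u) + 1)
The correct value should be: u*(2*log(u) + 1)

Explanation: The sign of the whole expression was flipped: the term u*(2*log(u) + 1) was incorrectly written as -u*(2*log(u) + 1)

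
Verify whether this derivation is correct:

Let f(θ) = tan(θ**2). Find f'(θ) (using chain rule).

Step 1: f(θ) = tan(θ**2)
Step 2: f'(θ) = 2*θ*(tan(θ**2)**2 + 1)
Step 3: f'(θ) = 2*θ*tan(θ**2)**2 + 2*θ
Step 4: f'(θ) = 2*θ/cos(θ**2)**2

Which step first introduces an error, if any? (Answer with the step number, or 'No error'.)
No error

All steps in this derivation are correct.
The final answer f'(θ) = 2*θ/cos(θ**2)**2 is valid.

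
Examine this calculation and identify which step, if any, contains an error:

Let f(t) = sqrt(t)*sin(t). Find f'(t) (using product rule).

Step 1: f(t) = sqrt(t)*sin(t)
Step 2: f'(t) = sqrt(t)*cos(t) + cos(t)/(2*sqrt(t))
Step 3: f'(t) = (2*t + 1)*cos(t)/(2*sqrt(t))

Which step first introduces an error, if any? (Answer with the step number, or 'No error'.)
Step 2

Step 2 is incorrect due to a wrong trig function.
The step shows: sqrt(t)*cos(t) + cos(t)/(2*sqrt(t))
The correct value should be: sqrt(t)*cos(t) + sin(t)/(2*sqrt(t))

Explanation: sin(t) was incorrectly written as cos(t): the term sin(t)/(2*sqrt(t)) was incorrectly written as cos(t)/(2*sqrt(t))
The later steps are derived from this incorrect expression, so the error originates in Step 2.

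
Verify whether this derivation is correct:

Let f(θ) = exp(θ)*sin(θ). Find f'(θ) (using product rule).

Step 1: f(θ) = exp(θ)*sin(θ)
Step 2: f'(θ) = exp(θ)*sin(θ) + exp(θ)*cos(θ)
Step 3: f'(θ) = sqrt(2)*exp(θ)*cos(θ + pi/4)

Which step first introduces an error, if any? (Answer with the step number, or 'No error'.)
Step 3

Step 3 is incorrect due to a wrong trig function.
The step shows: sqrt(2)*exp(θ)*cos(θ + pi/4)
The correct value should be: sqrt(2)*exp(θ)*sin(θ + pi/4)

Explanation: sin(θ + pi/4) was incorrectly written as cos(θ + pi/4): the term sqrt(2)*exp(θ)*sin(θ + pi/4) was incorrectly written as sqrt(2)*exp(θ)*cos(θ + pi/4)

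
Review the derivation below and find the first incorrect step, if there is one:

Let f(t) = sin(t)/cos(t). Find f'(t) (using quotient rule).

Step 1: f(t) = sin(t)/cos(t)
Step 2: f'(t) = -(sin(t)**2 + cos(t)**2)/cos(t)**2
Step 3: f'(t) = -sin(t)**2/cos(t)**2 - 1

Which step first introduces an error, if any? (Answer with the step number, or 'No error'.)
Step 2

Step 2 is incorrect due to a sign flip.
The step shows: -(sin(t)**2 + cos(t)**2)/cos(t)**2
The correct value should be: (sin(t)**2 + cos(t)**2)/cos(t)**2

Explanation: The sign of the whole expression was flipped: the term (sin(t)**2 + cos(t)**2)/cos(t)**2 was incorrectly written as -(sin(t)**2 + cos(t)**2)/cos(t)**2
The later steps are derived from this incorrect expression, so the error originates in Step 2.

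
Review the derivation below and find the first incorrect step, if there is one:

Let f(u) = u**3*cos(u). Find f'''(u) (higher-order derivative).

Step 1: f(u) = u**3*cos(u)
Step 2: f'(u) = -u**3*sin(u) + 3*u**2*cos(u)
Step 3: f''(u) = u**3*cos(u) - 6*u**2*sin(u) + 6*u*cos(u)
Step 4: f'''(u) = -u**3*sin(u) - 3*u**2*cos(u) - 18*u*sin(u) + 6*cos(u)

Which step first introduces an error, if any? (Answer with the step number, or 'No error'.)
Step 3

Step 3 is incorrect due to a sign flip.
The step shows: u**3*cos(u) - 6*u**2*sin(u) + 6*u*cos(u)
The correct value should be: -u**3*cos(u) - 6*u**2*sin(u) + 6*u*cos(u)

Explanation: The sign of one term was flipped: the term -u**3*cos(u) was incorrectly written as u**3*cos(u)
The later steps are derived from this incorrect expression, so the error originates in Step 3.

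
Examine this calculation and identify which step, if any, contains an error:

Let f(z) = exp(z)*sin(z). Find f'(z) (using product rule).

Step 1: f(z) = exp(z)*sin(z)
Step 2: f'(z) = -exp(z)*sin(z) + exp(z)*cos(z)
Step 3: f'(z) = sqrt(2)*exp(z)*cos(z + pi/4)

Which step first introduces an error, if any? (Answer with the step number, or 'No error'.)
Step 2

Step 2 is incorrect due to a sign flip.
The step shows: -exp(z)*sin(z) + exp(z)*cos(z)
The correct value should be: exp(z)*sin(z) + exp(z)*cos(z)

Explanation: The sign of one term was flipped: the term exp(z)*sin(z) was incorrectly written as -exp(z)*sin(z)
The later steps are derived from this incorrect expression, so the error originates in Step 2.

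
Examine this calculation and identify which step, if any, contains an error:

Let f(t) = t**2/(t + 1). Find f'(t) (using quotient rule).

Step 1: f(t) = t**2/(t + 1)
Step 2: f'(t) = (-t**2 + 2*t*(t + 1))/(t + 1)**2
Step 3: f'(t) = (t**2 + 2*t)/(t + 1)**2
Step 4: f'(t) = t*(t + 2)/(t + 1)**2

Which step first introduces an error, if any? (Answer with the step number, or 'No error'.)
No error

All steps in this derivation are correct.
The final answer f'(t) = t*(t + 2)/(t + 1)**2 is valid.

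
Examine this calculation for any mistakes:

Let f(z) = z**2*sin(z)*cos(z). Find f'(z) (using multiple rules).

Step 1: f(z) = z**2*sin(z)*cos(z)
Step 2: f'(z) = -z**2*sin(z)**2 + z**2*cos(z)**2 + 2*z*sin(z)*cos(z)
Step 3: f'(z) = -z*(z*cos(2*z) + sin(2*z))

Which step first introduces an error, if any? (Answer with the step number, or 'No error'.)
Step 3

Step 3 is incorrect due to a sign flip.
The step shows: -z*(z*cos(2*z) + sin(2*z))
The correct value should be: z*(z*cos(2*z) + sin(2*z))

Explanation: The sign of the whole expression was flipped: the term z*(z*cos(2*z) + sin(2*z)) was incorrectly written as -z*(z*cos(2*z) + sin(2*z))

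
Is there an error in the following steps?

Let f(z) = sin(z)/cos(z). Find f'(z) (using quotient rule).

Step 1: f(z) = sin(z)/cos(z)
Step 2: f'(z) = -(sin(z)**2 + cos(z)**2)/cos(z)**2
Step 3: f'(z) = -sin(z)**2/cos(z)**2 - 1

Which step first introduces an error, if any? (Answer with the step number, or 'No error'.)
Step 2

Step 2 is incorrect due to a sign flip.
The step shows: -(sin(z)**2 + cos(z)**2)/cos(z)**2
The correct value should be: (sin(z)**2 + cos(z)**2)/cos(z)**2

Explanation: The sign of the whole expression was flipped: the term (sin(z)**2 + cos(z)**2)/cos(z)**2 was incorrectly written as -(sin(z)**2 + cos(z)**2)/cos(z)**2
The later steps are derived from this incorrect expression, so the error originates in Step 2.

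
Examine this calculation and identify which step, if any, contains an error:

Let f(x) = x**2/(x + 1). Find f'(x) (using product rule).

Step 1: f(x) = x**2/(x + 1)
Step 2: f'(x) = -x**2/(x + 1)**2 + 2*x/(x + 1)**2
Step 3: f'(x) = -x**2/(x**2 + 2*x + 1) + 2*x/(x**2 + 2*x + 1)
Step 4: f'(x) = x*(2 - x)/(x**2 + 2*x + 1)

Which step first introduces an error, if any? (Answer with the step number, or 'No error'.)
Step 2

Step 2 is incorrect due to a wrong exponent.
The step shows: -x**2/(x + 1)**2 + 2*x/(x + 1)**2
The correct value should be: -x**2/(x + 1)**2 + 2*x/(x + 1)

Explanation: The exponent -1 on x + 1 was incorrectly written as -2: the term 2*x/(x + 1) was incorrectly written as 2*x/(x + 1)**2
The later steps are derived from this incorrect expression, so the error originates in Step 2.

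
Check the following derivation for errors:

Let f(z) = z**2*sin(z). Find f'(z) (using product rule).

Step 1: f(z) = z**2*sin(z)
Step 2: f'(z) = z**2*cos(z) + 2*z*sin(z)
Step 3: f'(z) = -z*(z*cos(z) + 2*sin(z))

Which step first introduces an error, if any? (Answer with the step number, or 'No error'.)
Step 3

Step 3 is incorrect due to a sign flip.
The step shows: -z*(z*cos(z) + 2*sin(z))
The correct value should be: z*(z*cos(z) + 2*sin(z))

Explanation: The sign of the whole expression was flipped: the term z*(z*cos(z) + 2*sin(z)) was incorrectly written as -z*(z*cos(z) + 2*sin(z))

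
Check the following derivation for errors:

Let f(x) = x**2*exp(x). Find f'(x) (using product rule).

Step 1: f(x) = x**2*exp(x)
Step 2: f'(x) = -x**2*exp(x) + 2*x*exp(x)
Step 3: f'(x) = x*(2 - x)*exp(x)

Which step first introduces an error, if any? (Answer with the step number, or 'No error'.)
Step 2

Step 2 is incorrect due to a sign flip.
The step shows: -x**2*exp(x) + 2*x*exp(x)
The correct value should be: x**2*exp(x) + 2*x*exp(x)

Explanation: The sign of one term was flipped: the term x**2*exp(x) was incorrectly written as -x**2*exp(x)
The later steps are derived from this incorrect expression, so the error originates in Step 2.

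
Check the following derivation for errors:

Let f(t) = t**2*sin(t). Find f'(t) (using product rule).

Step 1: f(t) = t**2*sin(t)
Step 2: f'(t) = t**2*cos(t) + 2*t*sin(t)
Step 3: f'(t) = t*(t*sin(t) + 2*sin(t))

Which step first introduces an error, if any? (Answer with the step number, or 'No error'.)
Step 3

Step 3 is incorrect due to a wrong trig function.
The step shows: t*(t*sin(t) + 2*sin(t))
The correct value should be: t*(t*cos(t) + 2*sin(t))

Explanation: cos(t) was incorrectly written as sin(t): the term t*(t*cos(t) + 2*sin(t)) was incorrectly written as t*(t*sin(t) + 2*sin(t))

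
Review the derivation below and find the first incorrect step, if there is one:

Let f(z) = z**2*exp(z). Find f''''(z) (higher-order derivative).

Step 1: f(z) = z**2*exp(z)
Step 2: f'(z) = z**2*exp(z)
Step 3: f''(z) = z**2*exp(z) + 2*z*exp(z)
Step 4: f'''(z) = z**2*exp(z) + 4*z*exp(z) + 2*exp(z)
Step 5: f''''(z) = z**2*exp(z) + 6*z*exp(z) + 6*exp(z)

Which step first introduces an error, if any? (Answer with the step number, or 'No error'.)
Step 2

Step 2 is incorrect due to a dropped term.
The step shows: z**2*exp(z)
The correct value should be: z**2*exp(z) + 2*z*exp(z)

Explanation: A term was dropped: the term 2*z*exp(z) was incorrectly omitted
The later steps are derived from this incorrect expression, so the error originates in Step 2.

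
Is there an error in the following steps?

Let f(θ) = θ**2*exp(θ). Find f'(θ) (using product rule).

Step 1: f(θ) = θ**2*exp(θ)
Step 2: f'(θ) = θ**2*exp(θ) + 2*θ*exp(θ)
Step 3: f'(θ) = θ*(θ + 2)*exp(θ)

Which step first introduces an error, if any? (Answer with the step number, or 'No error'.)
No error

All steps in this derivation are correct.
The final answer f'(θ) = θ*(θ + 2)*exp(θ) is valid.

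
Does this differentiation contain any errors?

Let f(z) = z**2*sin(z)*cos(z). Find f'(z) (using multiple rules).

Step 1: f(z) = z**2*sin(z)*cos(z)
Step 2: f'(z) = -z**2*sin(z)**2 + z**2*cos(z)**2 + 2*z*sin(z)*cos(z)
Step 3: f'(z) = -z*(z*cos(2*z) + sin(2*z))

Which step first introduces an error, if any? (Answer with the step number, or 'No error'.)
Step 3

Step 3 is incorrect due to a sign flip.
The step shows: -z*(z*cos(2*z) + sin(2*z))
The correct value should be: z*(z*cos(2*z) + sin(2*z))

Explanation: The sign of the whole expression was flipped: the term z*(z*cos(2*z) + sin(2*z)) was incorrectly written as -z*(z*cos(2*z) + sin(2*z))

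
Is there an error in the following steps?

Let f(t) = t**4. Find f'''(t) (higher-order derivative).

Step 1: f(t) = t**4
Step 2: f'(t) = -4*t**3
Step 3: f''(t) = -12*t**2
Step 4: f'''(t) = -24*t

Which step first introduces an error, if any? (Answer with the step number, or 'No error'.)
Step 2

Step 2 is incorrect due to a sign flip.
The step shows: -4*t**3
The correct value should be: 4*t**3

Explanation: The sign of the whole expression was flipped: the term 4*t**3 was incorrectly written as -4*t**3
The later steps are derived from this incorrect expression, so the error originates in Step 2.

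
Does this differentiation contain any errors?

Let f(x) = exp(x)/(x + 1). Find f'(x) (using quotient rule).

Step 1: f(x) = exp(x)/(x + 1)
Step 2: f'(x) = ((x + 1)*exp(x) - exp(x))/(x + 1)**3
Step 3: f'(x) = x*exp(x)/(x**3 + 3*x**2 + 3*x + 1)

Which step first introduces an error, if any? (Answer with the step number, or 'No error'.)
Step 2

Step 2 is incorrect due to a wrong exponent.
The step shows: ((x + 1)*exp(x) - exp(x))/(x + 1)**3
The correct value should be: ((x + 1)*exp(x) - exp(x))/(x + 1)**2

Explanation: The exponent -2 on x + 1 was incorrectly written as -3: the term ((x + 1)*exp(x) - exp(x))/(x + 1)**2 was incorrectly written as ((x + 1)*exp(x) - exp(x))/(x + 1)**3
The later steps are derived from this incorrect expression, so the error originates in Step 2.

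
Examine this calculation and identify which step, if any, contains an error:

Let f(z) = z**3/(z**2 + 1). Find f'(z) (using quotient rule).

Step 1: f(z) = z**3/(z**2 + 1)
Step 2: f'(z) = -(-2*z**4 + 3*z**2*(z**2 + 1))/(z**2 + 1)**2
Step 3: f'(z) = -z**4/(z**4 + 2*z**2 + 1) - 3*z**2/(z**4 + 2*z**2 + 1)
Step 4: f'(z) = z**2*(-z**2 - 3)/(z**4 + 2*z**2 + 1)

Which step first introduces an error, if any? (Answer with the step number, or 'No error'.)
Step 2

Step 2 is incorrect due to a sign flip.
The step shows: -(-2*z**4 + 3*z**2*(z**2 + 1))/(z**2 + 1)**2
The correct value should be: (-2*z**4 + 3*z**2*(z**2 + 1))/(z**2 + 1)**2

Explanation: The sign of the whole expression was flipped: the term (-2*z**4 + 3*z**2*(z**2 + 1))/(z**2 + 1)**2 was incorrectly written as -(-2*z**4 + 3*z**2*(z**2 + 1))/(z**2 + 1)**2
The later steps are derived from this incorrect expression, so the error originates in Step 2.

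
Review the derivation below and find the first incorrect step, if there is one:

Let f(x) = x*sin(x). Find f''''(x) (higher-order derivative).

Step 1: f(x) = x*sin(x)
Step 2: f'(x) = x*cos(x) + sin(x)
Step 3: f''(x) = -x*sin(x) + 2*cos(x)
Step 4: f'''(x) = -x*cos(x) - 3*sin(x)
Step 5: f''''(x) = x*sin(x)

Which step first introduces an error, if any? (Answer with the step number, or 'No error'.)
Step 5

Step 5 is incorrect due to a dropped term.
The step shows: x*sin(x)
The correct value should be: x*sin(x) - 4*cos(x)

Explanation: A term was dropped: the term -4*cos(x) was incorrectly omitted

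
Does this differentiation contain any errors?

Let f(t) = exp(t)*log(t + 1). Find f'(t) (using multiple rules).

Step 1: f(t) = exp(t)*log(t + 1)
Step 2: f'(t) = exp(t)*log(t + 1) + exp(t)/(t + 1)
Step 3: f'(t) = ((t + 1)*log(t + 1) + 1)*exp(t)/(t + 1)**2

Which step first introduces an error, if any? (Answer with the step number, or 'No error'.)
Step 3

Step 3 is incorrect due to a wrong exponent.
The step shows: ((t + 1)*log(t + 1) + 1)*exp(t)/(t + 1)**2
The correct value should be: ((t + 1)*log(t + 1) + 1)*exp(t)/(t + 1)

Explanation: The exponent -1 on t + 1 was incorrectly written as -2: the term ((t + 1)*log(t + 1) + 1)*exp(t)/(t + 1) was incorrectly written as ((t + 1)*log(t + 1) + 1)*exp(t)/(t + 1)**2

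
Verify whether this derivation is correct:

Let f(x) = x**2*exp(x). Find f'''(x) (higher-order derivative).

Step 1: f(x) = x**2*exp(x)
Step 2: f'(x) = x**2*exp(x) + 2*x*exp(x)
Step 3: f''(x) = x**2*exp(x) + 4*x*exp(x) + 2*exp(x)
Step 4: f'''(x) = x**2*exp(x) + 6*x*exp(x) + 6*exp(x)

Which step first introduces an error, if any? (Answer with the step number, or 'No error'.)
No error

All steps in this derivation are correct.
The final answer f'''(x) = x**2*exp(x) + 6*x*exp(x) + 6*exp(x) is valid.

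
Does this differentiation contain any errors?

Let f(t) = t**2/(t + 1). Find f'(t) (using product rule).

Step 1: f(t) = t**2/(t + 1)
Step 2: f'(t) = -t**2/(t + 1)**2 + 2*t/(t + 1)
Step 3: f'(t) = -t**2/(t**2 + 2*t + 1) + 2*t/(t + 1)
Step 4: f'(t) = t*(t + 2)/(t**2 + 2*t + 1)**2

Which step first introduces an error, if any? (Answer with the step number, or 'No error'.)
Step 4

Step 4 is incorrect due to a wrong exponent.
The step shows: t*(t + 2)/(t**2 + 2*t + 1)**2
The correct value should be: t*(t + 2)/(t**2 + 2*t + 1)

Explanation: The exponent -1 on t**2 + 2*t + 1 was incorrectly written as -2: the term t*(t + 2)/(t**2 + 2*t + 1) was incorrectly written as t*(t + 2)/(t**2 + 2*t + 1)**2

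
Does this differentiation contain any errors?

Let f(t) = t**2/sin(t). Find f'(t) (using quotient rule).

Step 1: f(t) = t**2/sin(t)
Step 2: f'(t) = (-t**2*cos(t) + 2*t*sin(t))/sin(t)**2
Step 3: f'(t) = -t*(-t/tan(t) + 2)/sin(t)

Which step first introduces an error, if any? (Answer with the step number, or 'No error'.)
Step 3

Step 3 is incorrect due to a sign flip.
The step shows: -t*(-t/tan(t) + 2)/sin(t)
The correct value should be: t*(-t/tan(t) + 2)/sin(t)

Explanation: The sign of the whole expression was flipped: the term t*(-t/tan(t) + 2)/sin(t) was incorrectly written as -t*(-t/tan(t) + 2)/sin(t)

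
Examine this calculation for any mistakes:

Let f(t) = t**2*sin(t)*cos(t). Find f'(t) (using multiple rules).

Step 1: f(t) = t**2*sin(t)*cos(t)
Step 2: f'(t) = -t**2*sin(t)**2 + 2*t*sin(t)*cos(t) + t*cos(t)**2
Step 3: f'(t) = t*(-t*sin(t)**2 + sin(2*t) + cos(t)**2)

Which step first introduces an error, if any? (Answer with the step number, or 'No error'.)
Step 2

Step 2 is incorrect due to a wrong exponent.
The step shows: -t**2*sin(t)**2 + 2*t*sin(t)*cos(t) + t*cos(t)**2
The correct value should be: -t**2*sin(t)**2 + t**2*cos(t)**2 + 2*t*sin(t)*cos(t)

Explanation: The exponent 2 on t was incorrectly written as 1: the term t**2*cos(t)**2 was incorrectly written as t*cos(t)**2
The later steps are derived from this incorrect expression, so the error originates in Step 2.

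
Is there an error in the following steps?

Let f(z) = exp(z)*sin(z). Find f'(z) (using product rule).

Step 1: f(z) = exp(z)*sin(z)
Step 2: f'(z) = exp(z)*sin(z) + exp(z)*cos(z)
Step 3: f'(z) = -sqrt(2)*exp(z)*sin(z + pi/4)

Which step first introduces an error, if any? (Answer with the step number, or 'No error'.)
Step 3

Step 3 is incorrect due to a sign flip.
The step shows: -sqrt(2)*exp(z)*sin(z + pi/4)
The correct value should be: sqrt(2)*exp(z)*sin(z + pi/4)

Explanation: The sign of the whole expression was flipped: the term sqrt(2)*exp(z)*sin(z + pi/4) was incorrectly written as -sqrt(2)*exp(z)*sin(z + pi/4)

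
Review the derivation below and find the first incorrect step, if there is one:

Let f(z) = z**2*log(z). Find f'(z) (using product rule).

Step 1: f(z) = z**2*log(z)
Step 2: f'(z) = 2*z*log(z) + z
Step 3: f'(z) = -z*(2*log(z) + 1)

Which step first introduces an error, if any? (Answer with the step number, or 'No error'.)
Step 3

Step 3 is incorrect due to a sign flip.
The step shows: -z*(2*log(z) + 1)
The correct value should be: z*(2*log(z) + 1)

Explanation: The sign of the whole expression was flipped: the term z*(2*log(z) + 1) was incorrectly written as -z*(2*log(z) + 1)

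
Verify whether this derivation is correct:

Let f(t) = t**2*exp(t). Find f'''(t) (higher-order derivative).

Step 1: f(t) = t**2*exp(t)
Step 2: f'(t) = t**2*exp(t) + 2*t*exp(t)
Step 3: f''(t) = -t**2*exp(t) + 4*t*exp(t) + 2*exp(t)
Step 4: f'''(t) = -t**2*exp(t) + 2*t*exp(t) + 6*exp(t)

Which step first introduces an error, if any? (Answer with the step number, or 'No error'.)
Step 3

Step 3 is incorrect due to a sign flip.
The step shows: -t**2*exp(t) + 4*t*exp(t) + 2*exp(t)
The correct value should be: t**2*exp(t) + 4*t*exp(t) + 2*exp(t)

Explanation: The sign of one term was flipped: the term t**2*exp(t) was incorrectly written as -t**2*exp(t)
The later steps are derived from this incorrect expression, so the error originates in Step 3.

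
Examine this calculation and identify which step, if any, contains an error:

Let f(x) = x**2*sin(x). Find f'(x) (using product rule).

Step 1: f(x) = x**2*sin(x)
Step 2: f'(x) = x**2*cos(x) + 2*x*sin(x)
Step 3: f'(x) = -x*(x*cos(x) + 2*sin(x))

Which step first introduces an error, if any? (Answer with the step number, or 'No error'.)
Step 3

Step 3 is incorrect due to a sign flip.
The step shows: -x*(x*cos(x) + 2*sin(x))
The correct value should be: x*(x*cos(x) + 2*sin(x))

Explanation: The sign of the whole expression was flipped: the term x*(x*cos(x) + 2*sin(x)) was incorrectly written as -x*(x*cos(x) + 2*sin(x))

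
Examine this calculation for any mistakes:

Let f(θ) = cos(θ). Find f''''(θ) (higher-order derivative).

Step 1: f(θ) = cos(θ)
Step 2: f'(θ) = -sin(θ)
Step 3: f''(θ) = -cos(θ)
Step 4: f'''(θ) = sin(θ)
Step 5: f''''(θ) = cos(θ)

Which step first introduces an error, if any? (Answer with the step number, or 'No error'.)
No error

All steps in this derivation are correct.
The final answer f''''(θ) = cos(θ) is valid.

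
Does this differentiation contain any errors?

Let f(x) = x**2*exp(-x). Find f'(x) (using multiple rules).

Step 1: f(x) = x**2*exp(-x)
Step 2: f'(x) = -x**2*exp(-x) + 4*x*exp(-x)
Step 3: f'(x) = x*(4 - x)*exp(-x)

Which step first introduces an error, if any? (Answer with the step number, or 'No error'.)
Step 2

Step 2 is incorrect due to a wrong coefficient.
The step shows: -x**2*exp(-x) + 4*x*exp(-x)
The correct value should be: -x**2*exp(-x) + 2*x*exp(-x)

Explanation: The coefficient 2 was incorrectly written as 4: the term 2*x*exp(-x) was incorrectly written as 4*x*exp(-x)
The later steps are derived from this incorrect expression, so the error originates in Step 2.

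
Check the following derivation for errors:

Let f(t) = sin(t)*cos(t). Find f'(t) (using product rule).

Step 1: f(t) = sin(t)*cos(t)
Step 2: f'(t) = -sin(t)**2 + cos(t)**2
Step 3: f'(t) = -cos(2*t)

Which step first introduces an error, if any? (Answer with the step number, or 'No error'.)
Step 3

Step 3 is incorrect due to a sign flip.
The step shows: -cos(2*t)
The correct value should be: cos(2*t)

Explanation: The sign of the whole expression was flipped: the term cos(2*t) was incorrectly written as -cos(2*t)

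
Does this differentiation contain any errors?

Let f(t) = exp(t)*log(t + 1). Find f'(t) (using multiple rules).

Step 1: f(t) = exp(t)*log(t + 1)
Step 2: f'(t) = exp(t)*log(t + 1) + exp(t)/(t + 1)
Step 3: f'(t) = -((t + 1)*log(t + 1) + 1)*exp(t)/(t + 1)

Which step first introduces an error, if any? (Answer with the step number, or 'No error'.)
Step 3

Step 3 is incorrect due to a sign flip.
The step shows: -((t + 1)*log(t + 1) + 1)*exp(t)/(t + 1)
The correct value should be: ((t + 1)*log(t + 1) + 1)*exp(t)/(t + 1)

Explanation: The sign of the whole expression was flipped: the term ((t + 1)*log(t + 1) + 1)*exp(t)/(t + 1) was incorrectly written as -((t + 1)*log(t + 1) + 1)*exp(t)/(t + 1)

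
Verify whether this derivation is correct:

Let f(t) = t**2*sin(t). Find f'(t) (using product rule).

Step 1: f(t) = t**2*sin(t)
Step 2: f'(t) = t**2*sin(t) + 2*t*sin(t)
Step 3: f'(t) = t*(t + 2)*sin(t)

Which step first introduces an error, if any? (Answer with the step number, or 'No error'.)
Step 2

Step 2 is incorrect due to a wrong trig function.
The step shows: t**2*sin(t) + 2*t*sin(t)
The correct value should be: t**2*cos(t) + 2*t*sin(t)

Explanation: cos(t) was incorrectly written as sin(t): the term t**2*cos(t) was incorrectly written as t**2*sin(t)
The later steps are derived from this incorrect expression, so the error originates in Step 2.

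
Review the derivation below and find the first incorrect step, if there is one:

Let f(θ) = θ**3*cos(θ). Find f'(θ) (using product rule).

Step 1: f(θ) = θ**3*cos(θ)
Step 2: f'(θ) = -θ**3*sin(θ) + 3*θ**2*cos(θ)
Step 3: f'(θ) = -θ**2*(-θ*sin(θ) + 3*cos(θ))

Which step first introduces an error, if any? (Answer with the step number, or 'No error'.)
Step 3

Step 3 is incorrect due to a sign flip.
The step shows: -θ**2*(-θ*sin(θ) + 3*cos(θ))
The correct value should be: θ**2*(-θ*sin(θ) + 3*cos(θ))

Explanation: The sign of the whole expression was flipped: the term θ**2*(-θ*sin(θ) + 3*cos(θ)) was incorrectly written as -θ**2*(-θ*sin(θ) + 3*cos(θ))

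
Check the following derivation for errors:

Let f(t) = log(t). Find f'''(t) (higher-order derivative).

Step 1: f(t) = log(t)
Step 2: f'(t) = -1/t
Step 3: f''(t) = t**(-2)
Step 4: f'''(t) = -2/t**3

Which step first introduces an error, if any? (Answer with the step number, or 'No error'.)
Step 2

Step 2 is incorrect due to a sign flip.
The step shows: -1/t
The correct value should be: 1/t

Explanation: The sign of the whole expression was flipped: the term 1/t was incorrectly written as -1/t
The later steps are derived from this incorrect expression, so the error originates in Step 2.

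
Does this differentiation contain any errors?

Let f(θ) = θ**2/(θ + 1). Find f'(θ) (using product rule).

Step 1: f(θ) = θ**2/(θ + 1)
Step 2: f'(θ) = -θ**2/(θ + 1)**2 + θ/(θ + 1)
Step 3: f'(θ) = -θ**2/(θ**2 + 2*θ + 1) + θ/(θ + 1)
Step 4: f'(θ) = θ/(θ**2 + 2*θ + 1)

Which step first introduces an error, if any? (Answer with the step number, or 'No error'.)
Step 2

Step 2 is incorrect due to a wrong coefficient.
The step shows: -θ**2/(θ + 1)**2 + θ/(θ + 1)
The correct value should be: -θ**2/(θ + 1)**2 + 2*θ/(θ + 1)

Explanation: The coefficient 2 was incorrectly written as 1: the term 2*θ/(θ + 1) was incorrectly written as θ/(θ + 1)
The later steps are derived from this incorrect expression, so the error originates in Step 2.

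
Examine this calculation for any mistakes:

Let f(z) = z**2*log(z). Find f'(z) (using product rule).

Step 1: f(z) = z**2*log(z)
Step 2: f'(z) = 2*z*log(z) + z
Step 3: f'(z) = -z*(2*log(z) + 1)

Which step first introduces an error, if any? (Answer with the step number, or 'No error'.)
Step 3

Step 3 is incorrect due to a sign flip.
The step shows: -z*(2*log(z) + 1)
The correct value should be: z*(2*log(z) + 1)

Explanation: The sign of the whole expression was flipped: the term z*(2*log(z) + 1) was incorrectly written as -z*(2*log(z) + 1)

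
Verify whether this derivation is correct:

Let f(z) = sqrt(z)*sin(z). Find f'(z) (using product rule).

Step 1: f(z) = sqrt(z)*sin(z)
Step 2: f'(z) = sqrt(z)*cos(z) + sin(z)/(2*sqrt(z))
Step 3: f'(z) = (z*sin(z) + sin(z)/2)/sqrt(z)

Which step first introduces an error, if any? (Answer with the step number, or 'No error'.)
Step 3

Step 3 is incorrect due to a wrong trig function.
The step shows: (z*sin(z) + sin(z)/2)/sqrt(z)
The correct value should be: (z*cos(z) + sin(z)/2)/sqrt(z)

Explanation: cos(z) was incorrectly written as sin(z): the term (z*cos(z) + sin(z)/2)/sqrt(z) was incorrectly written as (z*sin(z) + sin(z)/2)/sqrt(z)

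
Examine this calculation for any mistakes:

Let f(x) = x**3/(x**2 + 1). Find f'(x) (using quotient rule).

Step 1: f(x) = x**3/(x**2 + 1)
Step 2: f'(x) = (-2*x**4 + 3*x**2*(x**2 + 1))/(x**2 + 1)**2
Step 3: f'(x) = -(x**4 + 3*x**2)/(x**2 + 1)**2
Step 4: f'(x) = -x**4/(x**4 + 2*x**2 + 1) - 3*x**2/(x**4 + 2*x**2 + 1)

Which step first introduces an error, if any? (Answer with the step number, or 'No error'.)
Step 3

Step 3 is incorrect due to a sign flip.
The step shows: -(x**4 + 3*x**2)/(x**2 + 1)**2
The correct value should be: (x**4 + 3*x**2)/(x**2 + 1)**2

Explanation: The sign of the whole expression was flipped: the term (x**4 + 3*x**2)/(x**2 + 1)**2 was incorrectly written as -(x**4 + 3*x**2)/(x**2 + 1)**2
The later steps are derived from this incorrect expression, so the error originates in Step 3.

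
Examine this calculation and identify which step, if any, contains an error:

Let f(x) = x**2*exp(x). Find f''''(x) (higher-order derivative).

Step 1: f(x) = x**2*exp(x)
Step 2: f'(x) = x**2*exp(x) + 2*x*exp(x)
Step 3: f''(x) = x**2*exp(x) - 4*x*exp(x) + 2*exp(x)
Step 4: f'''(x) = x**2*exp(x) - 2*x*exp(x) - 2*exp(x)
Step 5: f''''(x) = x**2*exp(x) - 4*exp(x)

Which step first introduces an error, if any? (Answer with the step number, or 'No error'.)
Step 3

Step 3 is incorrect due to a sign flip.
The step shows: x**2*exp(x) - 4*x*exp(x) + 2*exp(x)
The correct value should be: x**2*exp(x) + 4*x*exp(x) + 2*exp(x)

Explanation: The sign of one term was flipped: the term 4*x*exp(x) was incorrectly written as -4*x*exp(x)
The later steps are derived from this incorrect expression, so the error originates in Step 3.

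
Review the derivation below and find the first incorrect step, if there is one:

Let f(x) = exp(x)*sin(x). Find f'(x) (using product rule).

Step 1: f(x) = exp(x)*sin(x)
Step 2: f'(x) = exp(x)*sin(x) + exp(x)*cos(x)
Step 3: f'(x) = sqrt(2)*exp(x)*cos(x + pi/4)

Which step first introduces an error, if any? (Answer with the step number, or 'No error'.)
Step 3

Step 3 is incorrect due to a wrong trig function.
The step shows: sqrt(2)*exp(x)*cos(x + pi/4)
The correct value should be: sqrt(2)*exp(x)*sin(x + pi/4)

Explanation: sin(x + pi/4) was incorrectly written as cos(x + pi/4): the term sqrt(2)*exp(x)*sin(x + pi/4) was incorrectly written as sqrt(2)*exp(x)*cos(x + pi/4)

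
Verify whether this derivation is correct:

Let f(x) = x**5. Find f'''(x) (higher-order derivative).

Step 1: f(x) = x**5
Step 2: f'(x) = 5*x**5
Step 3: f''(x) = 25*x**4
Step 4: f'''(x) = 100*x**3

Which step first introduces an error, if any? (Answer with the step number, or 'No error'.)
Step 2

Step 2 is incorrect due to a wrong exponent.
The step shows: 5*x**5
The correct value should be: 5*x**4

Explanation: The exponent 4 on x was incorrectly written as 5: the term 5*x**4 was incorrectly written as 5*x**5
The later steps are derived from this incorrect expression, so the error originates in Step 2.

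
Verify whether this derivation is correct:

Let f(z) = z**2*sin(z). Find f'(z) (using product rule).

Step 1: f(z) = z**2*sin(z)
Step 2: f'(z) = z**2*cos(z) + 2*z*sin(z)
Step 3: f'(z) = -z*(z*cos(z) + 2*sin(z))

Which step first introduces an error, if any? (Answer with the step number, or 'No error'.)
Step 3

Step 3 is incorrect due to a sign flip.
The step shows: -z*(z*cos(z) + 2*sin(z))
The correct value should be: z*(z*cos(z) + 2*sin(z))

Explanation: The sign of the whole expression was flipped: the term z*(z*cos(z) + 2*sin(z)) was incorrectly written as -z*(z*cos(z) + 2*sin(z))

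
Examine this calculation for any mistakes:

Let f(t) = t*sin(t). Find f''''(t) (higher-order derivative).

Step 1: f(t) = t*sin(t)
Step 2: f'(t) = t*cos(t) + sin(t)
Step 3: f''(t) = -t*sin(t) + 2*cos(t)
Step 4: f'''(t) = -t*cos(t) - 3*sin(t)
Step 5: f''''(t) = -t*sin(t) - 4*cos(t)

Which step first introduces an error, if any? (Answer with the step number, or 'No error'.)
Step 5

Step 5 is incorrect due to a sign flip.
The step shows: -t*sin(t) - 4*cos(t)
The correct value should be: t*sin(t) - 4*cos(t)

Explanation: The sign of one term was flipped: the term t*sin(t) was incorrectly written as -t*sin(t)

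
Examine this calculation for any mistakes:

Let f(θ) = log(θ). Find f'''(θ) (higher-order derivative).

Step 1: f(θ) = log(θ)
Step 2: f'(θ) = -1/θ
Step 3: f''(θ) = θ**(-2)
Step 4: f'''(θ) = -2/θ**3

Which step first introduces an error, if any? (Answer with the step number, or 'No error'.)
Step 2

Step 2 is incorrect due to a sign flip.
The step shows: -1/θ
The correct value should be: 1/θ

Explanation: The sign of the whole expression was flipped: the term 1/θ was incorrectly written as -1/θ
The later steps are derived from this incorrect expression, so the error originates in Step 2.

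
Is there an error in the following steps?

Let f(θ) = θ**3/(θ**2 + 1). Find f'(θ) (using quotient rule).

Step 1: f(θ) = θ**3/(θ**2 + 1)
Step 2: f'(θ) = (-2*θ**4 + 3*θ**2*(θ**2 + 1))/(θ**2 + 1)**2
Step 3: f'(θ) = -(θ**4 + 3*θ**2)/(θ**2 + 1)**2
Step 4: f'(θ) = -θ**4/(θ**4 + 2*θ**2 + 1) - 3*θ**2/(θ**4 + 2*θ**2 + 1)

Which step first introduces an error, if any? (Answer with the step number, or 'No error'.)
Step 3

Step 3 is incorrect due to a sign flip.
The step shows: -(θ**4 + 3*θ**2)/(θ**2 + 1)**2
The correct value should be: (θ**4 + 3*θ**2)/(θ**2 + 1)**2

Explanation: The sign of the whole expression was flipped: the term (θ**4 + 3*θ**2)/(θ**2 + 1)**2 was incorrectly written as -(θ**4 + 3*θ**2)/(θ**2 + 1)**2
The later steps are derived from this incorrect expression, so the error originates in Step 3.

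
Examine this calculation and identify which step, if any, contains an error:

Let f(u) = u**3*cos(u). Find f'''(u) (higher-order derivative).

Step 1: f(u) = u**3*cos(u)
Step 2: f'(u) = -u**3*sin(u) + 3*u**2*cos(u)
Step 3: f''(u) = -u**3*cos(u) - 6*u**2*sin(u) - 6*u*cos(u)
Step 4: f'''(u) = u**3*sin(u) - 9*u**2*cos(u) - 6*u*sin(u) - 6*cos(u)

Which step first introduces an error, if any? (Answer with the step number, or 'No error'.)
Step 3

Step 3 is incorrect due to a sign flip.
The step shows: -u**3*cos(u) - 6*u**2*sin(u) - 6*u*cos(u)
The correct value should be: -u**3*cos(u) - 6*u**2*sin(u) + 6*u*cos(u)

Explanation: The sign of one term was flipped: the term 6*u*cos(u) was incorrectly written as -6*u*cos(u)
The later steps are derived from this incorrect expression, so the error originates in Step 3.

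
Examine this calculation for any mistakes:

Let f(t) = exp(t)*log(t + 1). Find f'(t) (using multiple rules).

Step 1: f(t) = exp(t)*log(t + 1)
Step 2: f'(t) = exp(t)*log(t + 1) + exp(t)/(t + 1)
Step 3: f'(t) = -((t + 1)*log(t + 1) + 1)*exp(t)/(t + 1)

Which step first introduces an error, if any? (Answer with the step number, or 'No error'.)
Step 3

Step 3 is incorrect due to a sign flip.
The step shows: -((t + 1)*log(t + 1) + 1)*exp(t)/(t + 1)
The correct value should be: ((t + 1)*log(t + 1) + 1)*exp(t)/(t + 1)

Explanation: The sign of the whole expression was flipped: the term ((t + 1)*log(t + 1) + 1)*exp(t)/(t + 1) was incorrectly written as -((t + 1)*log(t + 1) + 1)*exp(t)/(t + 1)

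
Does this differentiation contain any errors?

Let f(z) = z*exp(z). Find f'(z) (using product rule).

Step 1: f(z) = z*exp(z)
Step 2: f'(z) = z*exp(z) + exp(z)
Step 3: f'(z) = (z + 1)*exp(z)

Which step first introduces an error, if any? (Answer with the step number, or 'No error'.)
No error

All steps in this derivation are correct.
The final answer f'(z) = (z + 1)*exp(z) is valid.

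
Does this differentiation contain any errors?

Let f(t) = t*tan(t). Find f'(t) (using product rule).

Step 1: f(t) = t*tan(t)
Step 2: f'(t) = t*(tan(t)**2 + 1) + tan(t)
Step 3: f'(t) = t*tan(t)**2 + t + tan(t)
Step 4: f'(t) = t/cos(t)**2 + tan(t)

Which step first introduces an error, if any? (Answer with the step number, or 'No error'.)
No error

All steps in this derivation are correct.
The final answer f'(t) = t/cos(t)**2 + tan(t) is valid.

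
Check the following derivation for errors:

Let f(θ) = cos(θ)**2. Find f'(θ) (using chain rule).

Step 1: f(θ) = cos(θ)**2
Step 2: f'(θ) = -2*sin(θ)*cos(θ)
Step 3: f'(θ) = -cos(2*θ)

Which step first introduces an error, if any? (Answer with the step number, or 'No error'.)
Step 3

Step 3 is incorrect due to a wrong trig function.
The step shows: -cos(2*θ)
The correct value should be: -sin(2*θ)

Explanation: sin(2*θ) was incorrectly written as cos(2*θ): the term -sin(2*θ) was incorrectly written as -cos(2*θ)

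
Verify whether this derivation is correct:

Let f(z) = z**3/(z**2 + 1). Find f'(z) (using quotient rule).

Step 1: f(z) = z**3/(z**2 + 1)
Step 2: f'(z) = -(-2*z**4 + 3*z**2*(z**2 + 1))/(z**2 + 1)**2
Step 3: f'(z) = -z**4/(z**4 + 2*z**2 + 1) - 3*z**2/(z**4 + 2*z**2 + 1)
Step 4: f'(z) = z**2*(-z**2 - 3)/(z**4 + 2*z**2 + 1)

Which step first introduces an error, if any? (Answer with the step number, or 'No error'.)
Step 2

Step 2 is incorrect due to a sign flip.
The step shows: -(-2*z**4 + 3*z**2*(z**2 + 1))/(z**2 + 1)**2
The correct value should be: (-2*z**4 + 3*z**2*(z**2 + 1))/(z**2 + 1)**2

Explanation: The sign of the whole expression was flipped: the term (-2*z**4 + 3*z**2*(z**2 + 1))/(z**2 + 1)**2 was incorrectly written as -(-2*z**4 + 3*z**2*(z**2 + 1))/(z**2 + 1)**2
The later steps are derived from this incorrect expression, so the error originates in Step 2.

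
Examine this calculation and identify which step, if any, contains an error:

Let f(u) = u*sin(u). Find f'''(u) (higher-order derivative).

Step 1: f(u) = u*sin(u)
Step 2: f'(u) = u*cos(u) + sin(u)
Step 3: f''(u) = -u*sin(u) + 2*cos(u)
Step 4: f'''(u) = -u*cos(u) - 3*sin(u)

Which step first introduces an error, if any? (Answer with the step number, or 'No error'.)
No error

All steps in this derivation are correct.
The final answer f'''(u) = -u*cos(u) - 3*sin(u) is valid.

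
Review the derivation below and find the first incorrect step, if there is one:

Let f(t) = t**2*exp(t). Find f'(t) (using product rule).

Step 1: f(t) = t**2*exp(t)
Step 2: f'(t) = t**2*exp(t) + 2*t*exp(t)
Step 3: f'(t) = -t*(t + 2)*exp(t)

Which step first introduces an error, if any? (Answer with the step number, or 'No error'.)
Step 3

Step 3 is incorrect due to a sign flip.
The step shows: -t*(t + 2)*exp(t)
The correct value should be: t*(t + 2)*exp(t)

Explanation: The sign of the whole expression was flipped: the term t*(t + 2)*exp(t) was incorrectly written as -t*(t + 2)*exp(t)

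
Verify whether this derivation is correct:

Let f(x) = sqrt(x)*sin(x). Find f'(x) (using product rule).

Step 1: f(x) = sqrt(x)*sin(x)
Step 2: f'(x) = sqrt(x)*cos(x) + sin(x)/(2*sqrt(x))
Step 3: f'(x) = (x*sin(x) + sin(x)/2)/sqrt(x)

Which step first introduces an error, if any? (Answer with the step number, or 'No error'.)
Step 3

Step 3 is incorrect due to a wrong trig function.
The step shows: (x*sin(x) + sin(x)/2)/sqrt(x)
The correct value should be: (x*cos(x) + sin(x)/2)/sqrt(x)

Explanation: cos(x) was incorrectly written as sin(x): the term (x*cos(x) + sin(x)/2)/sqrt(x) was incorrectly written as (x*sin(x) + sin(x)/2)/sqrt(x)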